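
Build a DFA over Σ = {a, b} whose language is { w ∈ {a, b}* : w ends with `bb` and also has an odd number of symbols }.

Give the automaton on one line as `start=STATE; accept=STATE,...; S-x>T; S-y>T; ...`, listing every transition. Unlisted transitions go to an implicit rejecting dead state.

start=q0; accept=q5; q0-a>q1; q0-b>q2; q1-a>q0; q1-b>q3; q2-a>q0; q2-b>q4; q3-a>q1; q3-b>q5; q4-a>q1; q4-b>q5; q5-a>q0; q5-b>q4

Run two small machines in parallel and take their product. One (3 states) tracks how much of the suffix `bb` has currently been matched; the other (2 states) tracks the input length modulo 2. Each combined state is a pair, one component from each; accept when both components accept.
With 6 states:
        a   b  
>  q0   q1  q2 
   q1   q0  q3 
   q2   q0  q4 
   q3   q1  q5 
   q4   q1  q5 
 * q5   q0  q4 
(> = start, * = accepting)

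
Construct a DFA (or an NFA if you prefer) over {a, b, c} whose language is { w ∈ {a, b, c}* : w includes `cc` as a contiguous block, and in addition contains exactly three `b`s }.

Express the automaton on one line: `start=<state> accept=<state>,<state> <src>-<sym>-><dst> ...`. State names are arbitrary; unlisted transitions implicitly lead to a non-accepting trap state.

start=q0 accept=q13 q0-a->q0 q0-b->q1 q0-c->q2 q1-a->q1 q1-b->q3 q1-c->q4 q2-a->q0 q2-b->q1 q2-c->q5 q3-a->q3 q3-b->q6 q3-c->q7 q4-a->q1 q4-b->q3 q4-c->q8 q5-a->q5 q5-b->q8 q5-c->q5 q6-a->q6 q6-b->q9 q6-c->q10 q7-a->q3 q7-b->q6 q7-c->q11 q8-a->q8 q8-b->q11 q8-c->q8 q9-a->q9 q9-b->q9 q9-c->q12 q10-a->q6 q10-b->q9 q10-c->q13 q11-a->q11 q11-b->q13 q11-c->q11 q12-a->q9 q12-b->q9 q12-c->q14 q13-a->q13 q13-b->q14 q13-c->q13 q14-a->q14 q14-b->q14 q14-c->q14

Handle the two conditions separately and then intersect. One (3 states) tracks whether and how much of `cc` has been seen; the other (5 states) tracks the count of `b`s, saturating at 4. Each combined state is a pair, one component from each; accept when both components accept.
15 states suffice.
          a    b    c  
>  q0     q0   q1   q2 
   q1     q1   q3   q4 
   q2     q0   q1   q5 
   q3     q3   q6   q7 
   q4     q1   q3   q8 
   q5     q5   q8   q5 
   q6     q6   q9  q10 
   q7     q3   q6  q11 
   q8     q8  q11   q8 
   q9     q9   q9  q12 
   q10    q6   q9  q13 
   q11   q11  q13  q11 
   q12    q9   q9  q14 
 * q13   q13  q14  q13 
   q14   q14  q14  q14 
(> = start, * = accepting)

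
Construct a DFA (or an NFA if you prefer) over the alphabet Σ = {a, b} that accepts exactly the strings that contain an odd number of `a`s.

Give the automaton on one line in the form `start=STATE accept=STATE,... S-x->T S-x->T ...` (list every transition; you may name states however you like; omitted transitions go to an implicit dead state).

start=q0 accept=q1 q0-a->q1 q0-b->q0 q1-a->q0 q1-b->q1

The only thing that matters is how many `a`s have appeared, reduced mod 2. Use one state per residue: q0 for 0, …, q1 for 1. Reading `a` moves to the next residue; anything else stays put. q1 is accepting.
With 2 states:
        a   b  
>  q0   q1  q0 
 * q1   q0  q1 
(> = start, * = accepting)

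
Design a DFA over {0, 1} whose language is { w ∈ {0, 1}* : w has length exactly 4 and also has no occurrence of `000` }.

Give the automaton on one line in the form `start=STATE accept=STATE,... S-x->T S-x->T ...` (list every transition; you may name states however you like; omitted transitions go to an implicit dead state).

Handle the two conditions separately and then intersect. The first has 6 states tracking the input length, saturating at 5; the second has 4 states tracking partial matches of the forbidden pattern `000`. A product state is a pair (one from each), accepting exactly when both do. Equivalent product states are then merged.
With 10 states:
        0   1  
>  S0   S1  S2 
   S1   S3  S4 
   S2   S5  S4 
   S3   S6  S7 
   S4   S7  S7 
   S5   S8  S7 
   S6   S6  S6 
   S7   S9  S9 
   S8   S6  S9 
 * S9   S6  S6 
(> = start, * = accepting)

start=S0 accept=S9 S0-0->S1 S0-1->S2 S1-0->S3 S1-1->S4 S2-0->S5 S2-1->S4 S3-0->S6 S3-1->S7 S4-0->S7 S4-1->S7 S5-0->S8 S5-1->S7 S6-0->S6 S6-1->S6 S7-0->S9 S7-1->S9 S8-0->S6 S8-1->S9 S9-0->S6 S9-1->S6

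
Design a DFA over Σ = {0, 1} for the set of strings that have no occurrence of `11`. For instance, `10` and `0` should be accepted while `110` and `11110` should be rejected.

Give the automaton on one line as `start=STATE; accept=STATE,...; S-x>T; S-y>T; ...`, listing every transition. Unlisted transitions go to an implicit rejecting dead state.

Track partial matches of the forbidden pattern `11`. State q2 is a dead state reached once `11` has occurred; every other state accepts. q0 means no part of `11` is currently matched.
With 3 states:
        0   1  
>* q0   q0  q1 
 * q1   q0  q2 
   q2   q2  q2 
(> = start, * = accepting)

start=q0; accept=q0,q1; q0-0>q0; q0-1>q1; q1-0>q0; q1-1>q2; q2-0>q2; q2-1>q2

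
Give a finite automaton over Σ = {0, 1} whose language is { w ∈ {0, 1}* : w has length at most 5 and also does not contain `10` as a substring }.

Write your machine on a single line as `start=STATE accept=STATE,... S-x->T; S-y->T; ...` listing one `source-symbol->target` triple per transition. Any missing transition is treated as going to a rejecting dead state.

start=q0; accept=q0,q1,q2,q3,q4,q6,q7,q9,q10,q12,q13; q0-0->q1; q0-1->q2; q1-0->q3; q1-1->q4; q2-0->q5; q2-1->q4; q3-0->q6; q3-1->q7; q4-0->q8; q4-1->q7; q5-0->q8; q5-1->q8; q6-0->q9; q6-1->q10; q7-0->q11; q7-1->q10; q8-0->q11; q8-1->q11; q9-0->q12; q9-1->q13; q10-0->q14; q10-1->q13; q11-0->q14; q11-1->q14; q12-0->q15; q12-1->q16; q13-0->q17; q13-1->q16; q14-0->q17; q14-1->q17; q15-0->q15; q15-1->q16; q16-0->q17; q16-1->q16; q17-0->q17; q17-1->q17

Build one automaton per condition and run them in lockstep. One (7 states) tracks the input length, saturating at 6; the other (3 states) tracks partial matches of the forbidden pattern `10`. Each combined state is a pair, one component from each; accept when both components accept.
          0    1  
>* q0     q1   q2 
 * q1     q3   q4 
 * q2     q5   q4 
 * q3     q6   q7 
 * q4     q8   q7 
   q5     q8   q8 
 * q6     q9  q10 
 * q7    q11  q10 
   q8    q11  q11 
 * q9    q12  q13 
 * q10   q14  q13 
   q11   q14  q14 
 * q12   q15  q16 
 * q13   q17  q16 
   q14   q17  q17 
   q15   q15  q16 
   q16   q17  q16 
   q17   q17  q17 
(> = start, * = accepting)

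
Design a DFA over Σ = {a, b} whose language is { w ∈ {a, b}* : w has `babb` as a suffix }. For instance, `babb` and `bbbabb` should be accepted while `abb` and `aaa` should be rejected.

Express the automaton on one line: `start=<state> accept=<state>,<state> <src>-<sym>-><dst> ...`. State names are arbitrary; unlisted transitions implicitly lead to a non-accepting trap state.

start=q0 accept=q4 q0-a->q0 q0-b->q1 q1-a->q2 q1-b->q1 q2-a->q0 q2-b->q3 q3-a->q2 q3-b->q4 q4-a->q2 q4-b->q1

Let each state record the length of the longest suffix of the input read so far that is also a prefix of `babb`. q1 means the last symbol is `b`; q2 means the last 2 symbols are `ba`; q3 means the last 3 symbols are `bab`; q4 means the last 4 symbols are `babb`. Accept only at q4, where the string currently ends in `babb`.
A 5-state machine:
        a   b  
>  q0   q0  q1 
   q1   q2  q1 
   q2   q0  q3 
   q3   q2  q4 
 * q4   q2  q1 
(> = start, * = accepting)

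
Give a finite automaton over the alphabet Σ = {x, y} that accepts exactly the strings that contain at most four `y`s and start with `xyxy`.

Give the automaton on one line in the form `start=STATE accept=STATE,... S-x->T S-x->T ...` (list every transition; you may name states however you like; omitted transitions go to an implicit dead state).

Build one automaton per condition and run them in lockstep. One (6 states) tracks the count of `y`s, saturating at 5; the other (6 states) tracks whether the input so far still matches the prefix `xyxy`. Each combined state is a pair, one component from each; accept when both components accept. Equivalent product states are then merged.
An 8-state machine:
       x  y 
>  A   B  C 
   B   C  D 
   C   C  C 
   D   E  C 
   E   C  F 
 * F   F  G 
 * G   G  H 
 * H   H  C 
(> = start, * = accepting)

start=A accept=F,G,H A-x->B A-y->C B-x->C B-y->D C-x->C C-y->C D-x->E D-y->C E-x->C E-y->F F-x->F F-y->G G-x->G G-y->H H-x->H H-y->C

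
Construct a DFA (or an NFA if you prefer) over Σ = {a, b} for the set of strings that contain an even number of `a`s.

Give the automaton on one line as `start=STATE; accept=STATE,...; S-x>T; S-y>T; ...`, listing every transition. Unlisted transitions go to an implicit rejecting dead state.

start=q0; accept=q0; q0-a>q1; q0-b>q0; q1-a>q0; q1-b>q1

Keep the running count of `a`s modulo 2: each `a` advances along the cycle q0 → q1 → q0 while other symbols loop. Accept at q0.
A 2-state machine:
        a   b  
>* q0   q1  q0 
   q1   q0  q1 
(> = start, * = accepting)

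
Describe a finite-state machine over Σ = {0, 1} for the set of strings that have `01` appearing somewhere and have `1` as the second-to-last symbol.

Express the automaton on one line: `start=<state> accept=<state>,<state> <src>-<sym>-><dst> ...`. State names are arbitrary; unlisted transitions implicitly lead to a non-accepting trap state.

Build one automaton per condition and run them in lockstep. One (3 states) tracks whether and how much of `01` has been seen; the other (7 states) tracks the last 2 symbols read. Each combined state is a pair, one component from each; accept when both components accept. After merging equivalent states the machine shrinks.
5 states suffice.
        0   1  
>  s0   s1  s0 
   s1   s1  s2 
   s2   s3  s4 
 * s3   s1  s2 
 * s4   s3  s4 
(> = start, * = accepting)

start=s0 accept=s3,s4 s0-0->s1 s0-1->s0 s1-0->s1 s1-1->s2 s2-0->s3 s2-1->s4 s3-0->s1 s3-1->s2 s4-0->s3 s4-1->s4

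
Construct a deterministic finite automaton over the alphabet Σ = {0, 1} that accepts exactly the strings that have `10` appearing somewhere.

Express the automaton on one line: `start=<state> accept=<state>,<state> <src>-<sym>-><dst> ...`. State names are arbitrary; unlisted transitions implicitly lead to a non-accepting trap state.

start=A accept=C A-0->A A-1->B B-0->C B-1->B C-0->C C-1->C

States A..B record the length of the longest prefix of `10` that matches the current input suffix. Reaching C means `10` has been seen, and we stay there forever. Accept from C.
3 states suffice.
       0  1 
>  A   A  B 
   B   C  B 
 * C   C  C 
(> = start, * = accepting)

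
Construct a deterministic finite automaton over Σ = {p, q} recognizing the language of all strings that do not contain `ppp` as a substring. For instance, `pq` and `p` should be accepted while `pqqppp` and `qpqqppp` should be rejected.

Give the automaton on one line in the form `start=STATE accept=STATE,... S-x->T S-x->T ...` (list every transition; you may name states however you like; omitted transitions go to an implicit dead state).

This is the complement of 'contains `ppp`'. Use the same substring-matching states — S0 through S3 holding how much of `ppp` has just been matched — but flip the accepting set: everything except the trap S3 accepts.
        p   q  
>* S0   S1  S0 
 * S1   S2  S0 
 * S2   S3  S0 
   S3   S3  S3 
(> = start, * = accepting)

start=S0 accept=S0,S1,S2 S0-p->S1 S0-q->S0 S1-p->S2 S1-q->S0 S2-p->S3 S2-q->S0 S3-p->S3 S3-q->S3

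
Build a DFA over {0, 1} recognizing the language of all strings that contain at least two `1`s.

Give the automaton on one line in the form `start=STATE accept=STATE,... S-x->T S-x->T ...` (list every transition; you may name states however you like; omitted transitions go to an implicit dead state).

start=q0 accept=q2,q3 q0-0->q0 q0-1->q1 q1-0->q1 q1-1->q2 q2-0->q2 q2-1->q3 q3-0->q3 q3-1->q3

Only the number of `1`s matters, and only up to 3. Make a chain q0 → q1 → q2 → q3 advanced by each `1` (with q3 absorbing); every other symbol self-loops. The accepting set is {q2, q3}.
        0   1  
>  q0   q0  q1 
   q1   q1  q2 
 * q2   q2  q3 
 * q3   q3  q3 
(> = start, * = accepting)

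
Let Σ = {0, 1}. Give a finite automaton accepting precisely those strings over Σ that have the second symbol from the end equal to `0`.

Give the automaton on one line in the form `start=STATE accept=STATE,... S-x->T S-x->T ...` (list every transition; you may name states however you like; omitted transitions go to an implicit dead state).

A DFA must remember the last 2 symbols (since which symbol is second-to-last isn't known until the input ends). Use one state per possible window of the last ≤2 symbols; accept from those whose window starts with `0`.
7 states suffice.
       0  1 
>  A   B  C 
   B   D  E 
   C   F  G 
 * D   D  E 
 * E   F  G 
   F   D  E 
   G   F  G 
(> = start, * = accepting)

start=A accept=D,E A-0->B A-1->C B-0->D B-1->E C-0->F C-1->G D-0->D D-1->E E-0->F E-1->G F-0->D F-1->E G-0->F G-1->G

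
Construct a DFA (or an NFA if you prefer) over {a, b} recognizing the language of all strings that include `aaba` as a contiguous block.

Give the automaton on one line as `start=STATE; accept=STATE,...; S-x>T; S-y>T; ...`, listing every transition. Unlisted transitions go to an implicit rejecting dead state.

States S0..S3 record the length of the longest prefix of `aaba` that matches the current input suffix. Reaching S4 means `aaba` has been seen, and we stay there forever. Accept from S4.
With 5 states:
        a   b  
>  S0   S1  S0 
   S1   S2  S0 
   S2   S2  S3 
   S3   S4  S0 
 * S4   S4  S4 
(> = start, * = accepting)

start=S0; accept=S4; S0-a>S1; S0-b>S0; S1-a>S2; S1-b>S0; S2-a>S2; S2-b>S3; S3-a>S4; S3-b>S0; S4-a>S4; S4-b>S4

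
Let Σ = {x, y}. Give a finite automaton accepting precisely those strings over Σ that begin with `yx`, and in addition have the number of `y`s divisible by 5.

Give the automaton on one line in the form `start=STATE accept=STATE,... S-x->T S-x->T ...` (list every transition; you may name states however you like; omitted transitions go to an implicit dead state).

Build one automaton per condition and run them in lockstep. One (4 states) tracks whether the input so far still matches the prefix `yx`; the other (5 states) tracks the count of `y`s modulo 5. Each combined state is a pair, one component from each; accept when both components accept.
A 12-state machine:
          x    y  
>  q0     q1   q2 
   q1     q1   q3 
   q2     q4   q5 
   q3     q3   q5 
   q4     q4   q6 
   q5     q5   q7 
   q6     q6   q8 
   q7     q7   q9 
   q8     q8  q10 
   q9     q9   q1 
   q10   q10  q11 
 * q11   q11   q4 
(> = start, * = accepting)

start=q0 accept=q11 q0-x->q1 q0-y->q2 q1-x->q1 q1-y->q3 q2-x->q4 q2-y->q5 q3-x->q3 q3-y->q5 q4-x->q4 q4-y->q6 q5-x->q5 q5-y->q7 q6-x->q6 q6-y->q8 q7-x->q7 q7-y->q9 q8-x->q8 q8-y->q10 q9-x->q9 q9-y->q1 q10-x->q10 q10-y->q11 q11-x->q11 q11-y->q4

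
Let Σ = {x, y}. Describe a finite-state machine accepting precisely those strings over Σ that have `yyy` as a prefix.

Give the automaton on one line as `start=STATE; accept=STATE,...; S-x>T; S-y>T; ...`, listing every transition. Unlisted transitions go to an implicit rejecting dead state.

start=A; accept=D; A-x>E; A-y>B; B-x>E; B-y>C; C-x>E; C-y>D; D-x>D; D-y>D; E-x>E; E-y>E

Check the first 3 symbols one by one: A through C record how many have matched `yyy` so far; any wrong symbol goes to the dead state E. After all 3 match we enter the accepting sink D.
       x  y 
>  A   E  B 
   B   E  C 
   C   E  D 
 * D   D  D 
   E   E  E 
(> = start, * = accepting)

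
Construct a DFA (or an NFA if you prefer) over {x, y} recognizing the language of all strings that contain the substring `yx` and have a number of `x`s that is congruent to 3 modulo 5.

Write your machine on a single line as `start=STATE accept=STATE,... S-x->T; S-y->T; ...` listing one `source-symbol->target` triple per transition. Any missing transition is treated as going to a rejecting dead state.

Run two small machines in parallel and take their product. The first has 3 states tracking whether and how much of `yx` has been seen; the second has 5 states tracking the count of `x`s modulo 5. A product state is a pair (one from each), accepting exactly when both do. After merging equivalent states the machine shrinks.
An 11-state machine:
          x    y  
>  S0     S1   S2 
   S1     S3   S4 
   S2     S4   S2 
   S3     S5   S6 
   S4     S6   S4 
   S5     S7   S8 
   S6     S9   S6 
   S7     S0  S10 
   S8    S10   S8 
 * S9    S10   S9 
   S10    S2  S10 
(> = start, * = accepting)

start=S0; accept=S9; S0-x->S1; S0-y->S2; S1-x->S3; S1-y->S4; S2-x->S4; S2-y->S2; S3-x->S5; S3-y->S6; S4-x->S6; S4-y->S4; S5-x->S7; S5-y->S8; S6-x->S9; S6-y->S6; S7-x->S0; S7-y->S10; S8-x->S10; S8-y->S8; S9-x->S10; S9-y->S9; S10-x->S2; S10-y->S10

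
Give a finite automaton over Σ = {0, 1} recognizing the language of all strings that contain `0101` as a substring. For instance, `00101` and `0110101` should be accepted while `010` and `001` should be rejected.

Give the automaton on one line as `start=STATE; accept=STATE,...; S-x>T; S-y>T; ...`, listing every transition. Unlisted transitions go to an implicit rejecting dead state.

start=S0; accept=S4; S0-0>S1; S0-1>S0; S1-0>S1; S1-1>S2; S2-0>S3; S2-1>S0; S3-0>S1; S3-1>S4; S4-0>S4; S4-1>S4

States S0..S3 record the length of the longest prefix of `0101` that matches the current input suffix. Reaching S4 means `0101` has been seen, and we stay there forever. Accept from S4.
A 5-state machine:
        0   1  
>  S0   S1  S0 
   S1   S1  S2 
   S2   S3  S0 
   S3   S1  S4 
 * S4   S4  S4 
(> = start, * = accepting)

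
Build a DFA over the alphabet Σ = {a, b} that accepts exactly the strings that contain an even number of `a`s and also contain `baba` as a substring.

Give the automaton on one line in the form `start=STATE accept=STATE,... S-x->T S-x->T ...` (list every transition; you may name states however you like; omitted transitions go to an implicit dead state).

Handle the two conditions separately and then intersect. The first has 2 states tracking the count of `a`s modulo 2; the second has 5 states tracking whether and how much of `baba` has been seen. A product state is a pair (one from each), accepting exactly when both do.
With 10 states:
        a   b  
>  q0   q1  q2 
   q1   q0  q3 
   q2   q4  q2 
   q3   q5  q3 
   q4   q0  q6 
   q5   q1  q7 
   q6   q8  q3 
   q7   q9  q2 
 * q8   q9  q8 
   q9   q8  q9 
(> = start, * = accepting)

start=q0 accept=q8 q0-a->q1 q0-b->q2 q1-a->q0 q1-b->q3 q2-a->q4 q2-b->q2 q3-a->q5 q3-b->q3 q4-a->q0 q4-b->q6 q5-a->q1 q5-b->q7 q6-a->q8 q6-b->q3 q7-a->q9 q7-b->q2 q8-a->q9 q8-b->q8 q9-a->q8 q9-b->q9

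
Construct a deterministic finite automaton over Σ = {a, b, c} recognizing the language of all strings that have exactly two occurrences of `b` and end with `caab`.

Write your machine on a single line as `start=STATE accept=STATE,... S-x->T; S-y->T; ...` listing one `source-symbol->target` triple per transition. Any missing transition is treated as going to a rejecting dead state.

Handle the two conditions separately and then intersect. One (4 states) tracks the count of `b`s, saturating at 3; the other (5 states) tracks how much of the suffix `caab` has currently been matched. Each combined state is a pair, one component from each; accept when both components accept. Equivalent product states are then merged.
With 7 states:
        a   b   c  
>  S0   S0  S1  S0 
   S1   S1  S2  S3 
   S2   S2  S2  S2 
   S3   S4  S2  S3 
   S4   S5  S2  S3 
   S5   S1  S6  S3 
 * S6   S2  S2  S2 
(> = start, * = accepting)

start=S0; accept=S6; S0-a->S0; S0-b->S1; S0-c->S0; S1-a->S1; S1-b->S2; S1-c->S3; S2-a->S2; S2-b->S2; S2-c->S2; S3-a->S4; S3-b->S2; S3-c->S3; S4-a->S5; S4-b->S2; S4-c->S3; S5-a->S1; S5-b->S6; S5-c->S3; S6-a->S2; S6-b->S2; S6-c->S2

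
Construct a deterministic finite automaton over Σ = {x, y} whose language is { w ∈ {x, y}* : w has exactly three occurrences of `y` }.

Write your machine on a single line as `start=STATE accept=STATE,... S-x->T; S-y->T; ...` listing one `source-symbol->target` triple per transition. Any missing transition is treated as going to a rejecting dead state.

Only the number of `y`s matters, and only up to 4. Make a chain A → B → C → D → E advanced by each `y` (with E absorbing); every other symbol self-loops. The accepting set is {D}.
A 5-state machine:
       x  y 
>  A   A  B 
   B   B  C 
   C   C  D 
 * D   D  E 
   E   E  E 
(> = start, * = accepting)

start=A; accept=D; A-x->A; A-y->B; B-x->B; B-y->C; C-x->C; C-y->D; D-x->D; D-y->E; E-x->E; E-y->E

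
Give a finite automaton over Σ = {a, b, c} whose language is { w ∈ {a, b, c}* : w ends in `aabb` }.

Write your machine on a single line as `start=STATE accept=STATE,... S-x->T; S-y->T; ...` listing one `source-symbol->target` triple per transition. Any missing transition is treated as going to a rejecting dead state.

start=s0; accept=s4; s0-a->s1; s0-b->s0; s0-c->s0; s1-a->s2; s1-b->s0; s1-c->s0; s2-a->s2; s2-b->s3; s2-c->s0; s3-a->s1; s3-b->s4; s3-c->s0; s4-a->s1; s4-b->s0; s4-c->s0

Let each state record the length of the longest suffix of the input read so far that is also a prefix of `aabb`. s1 means the last symbol is `a`; s2 means the last 2 symbols are `aa`; s3 means the last 3 symbols are `aab`; s4 means the last 4 symbols are `aabb`. Accept only at s4, where the string currently ends in `aabb`.
A 5-state machine:
        a   b   c  
>  s0   s1  s0  s0 
   s1   s2  s0  s0 
   s2   s2  s3  s0 
   s3   s1  s4  s0 
 * s4   s1  s0  s0 
(> = start, * = accepting)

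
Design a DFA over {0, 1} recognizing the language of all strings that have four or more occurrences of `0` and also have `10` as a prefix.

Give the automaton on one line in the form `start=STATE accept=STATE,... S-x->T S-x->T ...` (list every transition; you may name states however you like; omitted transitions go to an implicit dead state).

Run two small machines in parallel and take their product. One (6 states) tracks the count of `0`s, saturating at 5; the other (4 states) tracks whether the input so far still matches the prefix `10`. Each combined state is a pair, one component from each; accept when both components accept. After merging equivalent states the machine shrinks.
A 7-state machine:
        0   1  
>  q0   q1  q2 
   q1   q1  q1 
   q2   q3  q1 
   q3   q4  q3 
   q4   q5  q4 
   q5   q6  q5 
 * q6   q6  q6 
(> = start, * = accepting)

start=q0 accept=q6 q0-0->q1 q0-1->q2 q1-0->q1 q1-1->q1 q2-0->q3 q2-1->q1 q3-0->q4 q3-1->q3 q4-0->q5 q4-1->q4 q5-0->q6 q5-1->q5 q6-0->q6 q6-1->q6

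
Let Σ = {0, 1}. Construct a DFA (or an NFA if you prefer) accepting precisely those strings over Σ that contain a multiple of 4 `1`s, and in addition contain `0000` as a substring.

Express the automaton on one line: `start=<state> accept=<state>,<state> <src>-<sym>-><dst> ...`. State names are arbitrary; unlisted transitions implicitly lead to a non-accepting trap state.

start=S0 accept=S10 S0-0->S1 S0-1->S2 S1-0->S3 S1-1->S2 S2-0->S4 S2-1->S5 S3-0->S6 S3-1->S2 S4-0->S7 S4-1->S5 S5-0->S8 S5-1->S9 S6-0->S10 S6-1->S2 S7-0->S11 S7-1->S5 S8-0->S12 S8-1->S9 S9-0->S13 S9-1->S0 S10-0->S10 S10-1->S14 S11-0->S14 S11-1->S5 S12-0->S15 S12-1->S9 S13-0->S16 S13-1->S0 S14-0->S14 S14-1->S17 S15-0->S17 S15-1->S9 S16-0->S18 S16-1->S0 S17-0->S17 S17-1->S19 S18-0->S19 S18-1->S0 S19-0->S19 S19-1->S10

Run two small machines in parallel and take their product. One (4 states) tracks the count of `1`s modulo 4; the other (5 states) tracks whether and how much of `0000` has been seen. Each combined state is a pair, one component from each; accept when both components accept.
20 states suffice.
          0    1  
>  S0     S1   S2 
   S1     S3   S2 
   S2     S4   S5 
   S3     S6   S2 
   S4     S7   S5 
   S5     S8   S9 
   S6    S10   S2 
   S7    S11   S5 
   S8    S12   S9 
   S9    S13   S0 
 * S10   S10  S14 
   S11   S14   S5 
   S12   S15   S9 
   S13   S16   S0 
   S14   S14  S17 
   S15   S17   S9 
   S16   S18   S0 
   S17   S17  S19 
   S18   S19   S0 
   S19   S19  S10 
(> = start, * = accepting)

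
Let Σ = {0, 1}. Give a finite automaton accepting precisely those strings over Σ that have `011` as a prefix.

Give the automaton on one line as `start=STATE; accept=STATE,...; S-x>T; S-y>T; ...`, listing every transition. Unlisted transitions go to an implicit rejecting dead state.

start=q0; accept=q3; q0-0>q1; q0-1>q4; q1-0>q4; q1-1>q2; q2-0>q4; q2-1>q3; q3-0>q3; q3-1>q3; q4-0>q4; q4-1>q4

Walk along `011` while the input agrees: from q0 take `0` to q1, and so on. Any deviation drops to the rejecting sink q4. Once q3 is reached the prefix is confirmed and every continuation is accepted.
        0   1  
>  q0   q1  q4 
   q1   q4  q2 
   q2   q4  q3 
 * q3   q3  q3 
   q4   q4  q4 
(> = start, * = accepting)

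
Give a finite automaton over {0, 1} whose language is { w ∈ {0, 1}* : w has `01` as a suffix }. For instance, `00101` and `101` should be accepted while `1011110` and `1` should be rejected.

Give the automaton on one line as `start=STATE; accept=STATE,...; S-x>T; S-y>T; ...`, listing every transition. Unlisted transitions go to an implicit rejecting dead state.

start=s0; accept=s2; s0-0>s1; s0-1>s0; s1-0>s1; s1-1>s2; s2-0>s1; s2-1>s0

Remember how much of `01` the current input suffix matches. State s0 means no match yet; s1 means the last symbol is `0`; s2 means the last 2 symbols are `01`. Only s2 accepts. On a mismatch, fall back to the longest proper suffix that is still a prefix of `01`.
With 3 states:
        0   1  
>  s0   s1  s0 
   s1   s1  s2 
 * s2   s1  s0 
(> = start, * = accepting)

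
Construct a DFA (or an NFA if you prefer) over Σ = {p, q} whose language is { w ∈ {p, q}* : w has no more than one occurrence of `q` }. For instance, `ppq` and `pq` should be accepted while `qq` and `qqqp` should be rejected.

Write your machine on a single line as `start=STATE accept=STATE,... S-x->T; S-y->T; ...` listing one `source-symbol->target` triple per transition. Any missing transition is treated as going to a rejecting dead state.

start=S0; accept=S0,S1; S0-p->S0; S0-q->S1; S1-p->S1; S1-q->S2; S2-p->S2; S2-q->S2

Only the number of `q`s matters, and only up to 2. Make a chain S0 → S1 → S2 advanced by each `q` (with S2 absorbing); every other symbol self-loops. The accepting set is {S0, S1}.
A 3-state machine:
        p   q  
>* S0   S0  S1 
 * S1   S1  S2 
   S2   S2  S2 
(> = start, * = accepting)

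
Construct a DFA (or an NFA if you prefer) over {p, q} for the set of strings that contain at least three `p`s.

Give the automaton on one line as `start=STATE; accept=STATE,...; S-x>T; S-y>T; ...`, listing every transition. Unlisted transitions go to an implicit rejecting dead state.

Count `p`s, saturating at 4: states s0 through s3 mean 0 through 3 `p`s seen; s4 means more than 3. Each `p` increments (capped at s4); other symbols loop. Accept from {s3, s4}.
With 5 states:
        p   q  
>  s0   s1  s0 
   s1   s2  s1 
   s2   s3  s2 
 * s3   s4  s3 
 * s4   s4  s4 
(> = start, * = accepting)

start=s0; accept=s3,s4; s0-p>s1; s0-q>s0; s1-p>s2; s1-q>s1; s2-p>s3; s2-q>s2; s3-p>s4; s3-q>s3; s4-p>s4; s4-q>s4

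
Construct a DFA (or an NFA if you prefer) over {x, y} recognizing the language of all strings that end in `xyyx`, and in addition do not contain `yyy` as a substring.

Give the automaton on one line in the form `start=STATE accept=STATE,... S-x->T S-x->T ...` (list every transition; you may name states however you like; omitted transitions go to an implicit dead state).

Build one automaton per condition and run them in lockstep. One (5 states) tracks how much of the suffix `xyyx` has currently been matched; the other (4 states) tracks partial matches of the forbidden pattern `yyy`. Each combined state is a pair, one component from each; accept when both components accept. After merging equivalent states the machine shrinks.
8 states suffice.
        x   y  
>  s0   s1  s2 
   s1   s1  s3 
   s2   s1  s4 
   s3   s1  s5 
   s4   s1  s6 
   s5   s7  s6 
   s6   s6  s6 
 * s7   s1  s3 
(> = start, * = accepting)

start=s0 accept=s7 s0-x->s1 s0-y->s2 s1-x->s1 s1-y->s3 s2-x->s1 s2-y->s4 s3-x->s1 s3-y->s5 s4-x->s1 s4-y->s6 s5-x->s7 s5-y->s6 s6-x->s6 s6-y->s6 s7-x->s1 s7-y->s3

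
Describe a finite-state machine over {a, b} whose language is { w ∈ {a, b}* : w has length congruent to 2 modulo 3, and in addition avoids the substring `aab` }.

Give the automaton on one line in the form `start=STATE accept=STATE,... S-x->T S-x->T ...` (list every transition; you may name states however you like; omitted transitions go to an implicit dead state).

start=S0 accept=S3,S4,S5 S0-a->S1 S0-b->S2 S1-a->S3 S1-b->S4 S2-a->S5 S2-b->S4 S3-a->S6 S3-b->S7 S4-a->S8 S4-b->S0 S5-a->S6 S5-b->S0 S6-a->S9 S6-b->S10 S7-a->S10 S7-b->S10 S8-a->S9 S8-b->S2 S9-a->S3 S9-b->S11 S10-a->S11 S10-b->S11 S11-a->S7 S11-b->S7

Run two small machines in parallel and take their product. One (3 states) tracks the input length modulo 3; the other (4 states) tracks partial matches of the forbidden pattern `aab`. Each combined state is a pair, one component from each; accept when both components accept.
          a    b  
>  S0     S1   S2 
   S1     S3   S4 
   S2     S5   S4 
 * S3     S6   S7 
 * S4     S8   S0 
 * S5     S6   S0 
   S6     S9  S10 
   S7    S10  S10 
   S8     S9   S2 
   S9     S3  S11 
   S10   S11  S11 
   S11    S7   S7 
(> = start, * = accepting)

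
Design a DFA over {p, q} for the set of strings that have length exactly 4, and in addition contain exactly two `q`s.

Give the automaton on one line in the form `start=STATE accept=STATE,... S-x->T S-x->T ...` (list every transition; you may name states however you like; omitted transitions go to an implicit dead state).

start=A accept=J A-p->B A-q->C B-p->D B-q->E C-p->E C-q->F D-p->G D-q->H E-p->H E-q->I F-p->I F-q->G G-p->G G-q->G H-p->G H-q->J I-p->J I-q->G J-p->G J-q->G

Handle the two conditions separately and then intersect. One (6 states) tracks the input length, saturating at 5; the other (4 states) tracks the count of `q`s, saturating at 3. Each combined state is a pair, one component from each; accept when both components accept. Minimizing collapses redundant product states.
A 10-state machine:
       p  q 
>  A   B  C 
   B   D  E 
   C   E  F 
   D   G  H 
   E   H  I 
   F   I  G 
   G   G  G 
   H   G  J 
   I   J  G 
 * J   G  G 
(> = start, * = accepting)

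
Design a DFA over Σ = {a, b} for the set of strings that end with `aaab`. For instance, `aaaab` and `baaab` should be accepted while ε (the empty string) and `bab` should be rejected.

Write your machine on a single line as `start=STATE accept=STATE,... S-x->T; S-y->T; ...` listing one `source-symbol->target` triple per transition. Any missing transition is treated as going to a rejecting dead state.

Remember how much of `aaab` the current input suffix matches. State q0 means no match yet; q1 means the last symbol is `a`; q2 means the last 2 symbols are `aa`; q3 means the last 3 symbols are `aaa`; q4 means the last 4 symbols are `aaab`. Only q4 accepts. On a mismatch, fall back to the longest proper suffix that is still a prefix of `aaab`.
        a   b  
>  q0   q1  q0 
   q1   q2  q0 
   q2   q3  q0 
   q3   q3  q4 
 * q4   q1  q0 
(> = start, * = accepting)

start=q0; accept=q4; q0-a->q1; q0-b->q0; q1-a->q2; q1-b->q0; q2-a->q3; q2-b->q0; q3-a->q3; q3-b->q4; q4-a->q1; q4-b->q0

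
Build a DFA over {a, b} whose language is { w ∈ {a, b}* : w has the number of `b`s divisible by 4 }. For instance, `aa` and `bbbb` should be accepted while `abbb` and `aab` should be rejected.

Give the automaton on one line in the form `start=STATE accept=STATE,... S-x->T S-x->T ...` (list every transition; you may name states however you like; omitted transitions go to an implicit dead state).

Keep the running count of `b`s modulo 4: each `b` advances along the cycle q0 → q1 → q2 → q3 → q0 while other symbols loop. Accept at q0.
        a   b  
>* q0   q0  q1 
   q1   q1  q2 
   q2   q2  q3 
   q3   q3  q0 
(> = start, * = accepting)

start=q0 accept=q0 q0-a->q0 q0-b->q1 q1-a->q1 q1-b->q2 q2-a->q2 q2-b->q3 q3-a->q3 q3-b->q0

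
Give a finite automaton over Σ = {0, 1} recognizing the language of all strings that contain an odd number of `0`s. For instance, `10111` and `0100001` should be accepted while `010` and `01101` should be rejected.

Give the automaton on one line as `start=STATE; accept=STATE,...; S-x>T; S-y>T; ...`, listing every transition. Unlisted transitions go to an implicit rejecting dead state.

The only thing that matters is how many `0`s have appeared, reduced mod 2. Use one state per residue: q0 for 0, …, q1 for 1. Reading `0` moves to the next residue; anything else stays put. q1 is accepting.
A 2-state machine:
        0   1  
>  q0   q1  q0 
 * q1   q0  q1 
(> = start, * = accepting)

start=q0; accept=q1; q0-0>q1; q0-1>q0; q1-0>q0; q1-1>q1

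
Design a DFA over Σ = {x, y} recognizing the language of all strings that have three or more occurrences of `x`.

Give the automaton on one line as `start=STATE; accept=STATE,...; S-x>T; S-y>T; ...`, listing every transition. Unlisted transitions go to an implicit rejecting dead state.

start=S0; accept=S3,S4; S0-x>S1; S0-y>S0; S1-x>S2; S1-y>S1; S2-x>S3; S2-y>S2; S3-x>S4; S3-y>S3; S4-x>S4; S4-y>S4

Only the number of `x`s matters, and only up to 4. Make a chain S0 → S1 → S2 → S3 → S4 advanced by each `x` (with S4 absorbing); every other symbol self-loops. The accepting set is {S3, S4}.
A 5-state machine:
        x   y  
>  S0   S1  S0 
   S1   S2  S1 
   S2   S3  S2 
 * S3   S4  S3 
 * S4   S4  S4 
(> = start, * = accepting)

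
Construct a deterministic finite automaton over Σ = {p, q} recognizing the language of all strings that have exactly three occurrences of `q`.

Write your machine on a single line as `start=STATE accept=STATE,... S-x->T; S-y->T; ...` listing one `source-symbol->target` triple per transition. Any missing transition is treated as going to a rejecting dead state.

start=A; accept=D; A-p->A; A-q->B; B-p->B; B-q->C; C-p->C; C-q->D; D-p->D; D-q->E; E-p->E; E-q->E

Only the number of `q`s matters, and only up to 4. Make a chain A → B → C → D → E advanced by each `q` (with E absorbing); every other symbol self-loops. The accepting set is {D}.
5 states suffice.
       p  q 
>  A   A  B 
   B   B  C 
   C   C  D 
 * D   D  E 
   E   E  E 
(> = start, * = accepting)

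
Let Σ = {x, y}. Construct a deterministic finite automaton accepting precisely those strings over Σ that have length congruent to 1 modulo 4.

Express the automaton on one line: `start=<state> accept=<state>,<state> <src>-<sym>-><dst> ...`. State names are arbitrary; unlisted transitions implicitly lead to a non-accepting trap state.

Only the length mod 4 matters, so use a 4-cycle: from any state, every input symbol moves to the next state, wrapping s3 back to s0. Mark s1 accepting.
4 states suffice.
        x   y  
>  s0   s1  s1 
 * s1   s2  s2 
   s2   s3  s3 
   s3   s0  s0 
(> = start, * = accepting)

start=s0 accept=s1 s0-x->s1 s0-y->s1 s1-x->s2 s1-y->s2 s2-x->s3 s2-y->s3 s3-x->s0 s3-y->s0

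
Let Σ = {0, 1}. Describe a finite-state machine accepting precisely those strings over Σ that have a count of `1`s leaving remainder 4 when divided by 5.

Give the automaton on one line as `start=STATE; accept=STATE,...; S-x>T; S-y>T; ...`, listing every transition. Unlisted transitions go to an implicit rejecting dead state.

The only thing that matters is how many `1`s have appeared, reduced mod 5. Use one state per residue: A for 0, …, E for 4. Reading `1` moves to the next residue; anything else stays put. E is accepting.
       0  1 
>  A   A  B 
   B   B  C 
   C   C  D 
   D   D  E 
 * E   E  A 
(> = start, * = accepting)

start=A; accept=E; A-0>A; A-1>B; B-0>B; B-1>C; C-0>C; C-1>D; D-0>D; D-1>E; E-0>E; E-1>A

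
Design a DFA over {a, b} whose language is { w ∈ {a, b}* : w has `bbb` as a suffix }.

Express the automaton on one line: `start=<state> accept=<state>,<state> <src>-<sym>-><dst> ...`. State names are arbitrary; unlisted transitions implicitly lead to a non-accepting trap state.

start=q0 accept=q3 q0-a->q0 q0-b->q1 q1-a->q0 q1-b->q2 q2-a->q0 q2-b->q3 q3-a->q0 q3-b->q3

Remember how much of `bbb` the current input suffix matches. State q0 means no match yet; q1 means the last symbol is `b`; q2 means the last 2 symbols are `bb`; q3 means the last 3 symbols are `bbb`. Only q3 accepts. On a mismatch, fall back to the longest proper suffix that is still a prefix of `bbb`.
With 4 states:
        a   b  
>  q0   q0  q1 
   q1   q0  q2 
   q2   q0  q3 
 * q3   q0  q3 
(> = start, * = accepting)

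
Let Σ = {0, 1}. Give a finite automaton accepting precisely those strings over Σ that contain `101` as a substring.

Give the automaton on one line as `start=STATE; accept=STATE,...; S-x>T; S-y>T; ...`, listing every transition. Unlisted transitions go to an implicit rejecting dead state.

Track how much of `101` has been matched so far: state S0 is no progress, S3 is the absorbing accept state reached once `101` has occurred. Intermediate states record partial matches; on a mismatch, fall back to the longest reusable overlap.
With 4 states:
        0   1  
>  S0   S0  S1 
   S1   S2  S1 
   S2   S0  S3 
 * S3   S3  S3 
(> = start, * = accepting)

start=S0; accept=S3; S0-0>S0; S0-1>S1; S1-0>S2; S1-1>S1; S2-0>S0; S2-1>S3; S3-0>S3; S3-1>S3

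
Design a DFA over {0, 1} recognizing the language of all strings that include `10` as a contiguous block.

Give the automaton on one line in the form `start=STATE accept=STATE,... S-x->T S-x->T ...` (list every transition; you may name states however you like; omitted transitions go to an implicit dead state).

start=q0 accept=q2 q0-0->q0 q0-1->q1 q1-0->q2 q1-1->q1 q2-0->q2 q2-1->q2

Track how much of `10` has been matched so far: state q0 is no progress, q2 is the absorbing accept state reached once `10` has occurred. Intermediate states record partial matches; on a mismatch, fall back to the longest reusable overlap.
With 3 states:
        0   1  
>  q0   q0  q1 
   q1   q2  q1 
 * q2   q2  q2 
(> = start, * = accepting)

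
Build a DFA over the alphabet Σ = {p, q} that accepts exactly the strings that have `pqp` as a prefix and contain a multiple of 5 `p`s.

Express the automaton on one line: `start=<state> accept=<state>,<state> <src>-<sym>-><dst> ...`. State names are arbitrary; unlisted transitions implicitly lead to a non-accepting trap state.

Build one automaton per condition and run them in lockstep. The first has 5 states tracking whether the input so far still matches the prefix `pqp`; the second has 5 states tracking the count of `p`s modulo 5. A product state is a pair (one from each), accepting exactly when both do.
A 13-state machine:
          p    q  
>  s0     s1   s2 
   s1     s3   s4 
   s2     s5   s2 
   s3     s6   s3 
   s4     s7   s5 
   s5     s3   s5 
   s6     s8   s6 
   s7     s9   s7 
   s8     s2   s8 
   s9    s10   s9 
   s10   s11  s10 
 * s11   s12  s11 
   s12    s7  s12 
(> = start, * = accepting)

start=s0 accept=s11 s0-p->s1 s0-q->s2 s1-p->s3 s1-q->s4 s2-p->s5 s2-q->s2 s3-p->s6 s3-q->s3 s4-p->s7 s4-q->s5 s5-p->s3 s5-q->s5 s6-p->s8 s6-q->s6 s7-p->s9 s7-q->s7 s8-p->s2 s8-q->s8 s9-p->s10 s9-q->s9 s10-p->s11 s10-q->s10 s11-p->s12 s11-q->s11 s12-p->s7 s12-q->s12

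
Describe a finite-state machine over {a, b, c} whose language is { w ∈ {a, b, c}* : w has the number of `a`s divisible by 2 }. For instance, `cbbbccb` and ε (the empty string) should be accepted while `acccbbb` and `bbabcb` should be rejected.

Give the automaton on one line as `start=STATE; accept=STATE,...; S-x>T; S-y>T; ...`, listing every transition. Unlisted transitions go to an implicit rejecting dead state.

start=S0; accept=S0; S0-a>S1; S0-b>S0; S0-c>S0; S1-a>S0; S1-b>S1; S1-c>S1

Keep the running count of `a`s modulo 2: each `a` advances along the cycle S0 → S1 → S0 while other symbols loop. Accept at S0.
A 2-state machine:
        a   b   c  
>* S0   S1  S0  S0 
   S1   S0  S1  S1 
(> = start, * = accepting)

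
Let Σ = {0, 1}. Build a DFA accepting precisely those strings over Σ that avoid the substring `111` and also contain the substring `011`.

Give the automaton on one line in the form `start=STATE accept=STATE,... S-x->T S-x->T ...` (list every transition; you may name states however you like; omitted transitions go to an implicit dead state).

start=q0 accept=q5,q7,q8 q0-0->q1 q0-1->q2 q1-0->q1 q1-1->q3 q2-0->q1 q2-1->q4 q3-0->q1 q3-1->q5 q4-0->q1 q4-1->q6 q5-0->q7 q5-1->q6 q6-0->q6 q6-1->q6 q7-0->q7 q7-1->q8 q8-0->q7 q8-1->q5

Build one automaton per condition and run them in lockstep. The first has 4 states tracking partial matches of the forbidden pattern `111`; the second has 4 states tracking whether and how much of `011` has been seen. A product state is a pair (one from each), accepting exactly when both do. Equivalent product states are then merged.
With 9 states:
        0   1  
>  q0   q1  q2 
   q1   q1  q3 
   q2   q1  q4 
   q3   q1  q5 
   q4   q1  q6 
 * q5   q7  q6 
   q6   q6  q6 
 * q7   q7  q8 
 * q8   q7  q5 
(> = start, * = accepting)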